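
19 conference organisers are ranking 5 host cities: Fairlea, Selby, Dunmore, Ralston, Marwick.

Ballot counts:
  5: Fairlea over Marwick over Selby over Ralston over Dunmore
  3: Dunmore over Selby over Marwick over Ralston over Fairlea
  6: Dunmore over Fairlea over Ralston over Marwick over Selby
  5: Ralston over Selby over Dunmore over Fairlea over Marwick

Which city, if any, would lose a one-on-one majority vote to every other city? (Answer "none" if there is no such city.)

none

Head-to-head results (19 organisers):
Fairlea vs Selby: 5+6 = 11 for Fairlea, 8 for Selby — Fairlea by 11–8.
Fairlea vs Dunmore: Dunmore wins 14–5.
Fairlea vs Ralston: Fairlea, 11–8.
Fairlea vs Marwick: Fairlea wins 16–3.
Selby vs Dunmore: Selby wins 10–9.
Selby vs Ralston: Selby preferred on 5+3 = 8 ballots; Ralston wins 11–8.
Selby vs Marwick: Selby preferred on 3+5 = 8 ballots; Marwick wins 11–8.
Dunmore vs Ralston: 3+6 = 9 for Dunmore, 10 for Ralston — Ralston by 10–9.
Dunmore vs Marwick: 3+6+5 = 14 for Dunmore, 5 for Marwick — Dunmore by 14–5.
Ralston vs Marwick: Ralston preferred on 6+5 = 11 ballots; Ralston wins 11–8.
Each city has at least one pairwise win (Fairlea beats Selby; Selby beats Dunmore; Dunmore beats Fairlea; Ralston beats Selby; Marwick beats Selby) — no Condorcet loser.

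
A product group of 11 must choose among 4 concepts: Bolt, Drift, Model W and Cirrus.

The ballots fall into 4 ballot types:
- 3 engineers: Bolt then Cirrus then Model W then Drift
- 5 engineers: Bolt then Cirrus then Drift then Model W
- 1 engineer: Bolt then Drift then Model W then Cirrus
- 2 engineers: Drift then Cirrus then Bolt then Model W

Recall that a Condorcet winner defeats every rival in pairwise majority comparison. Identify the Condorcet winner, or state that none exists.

Bolt

Head-to-head results (11 engineers):
Bolt vs Drift: 3+5+1 = 9 for Bolt, 2 for Drift — Bolt by 9–2.
Bolt vs Model W: 11 to 0, Bolt.
Bolt vs Cirrus: Bolt preferred on 3+5+1 = 9 ballots; Bolt wins 9–2.
Drift vs Model W: 5+1+2 = 8 for Drift, 3 for Model W — Drift by 8–3.
Drift vs Cirrus: Drift is ranked higher on 1+2 = 3 ballots, Cirrus on 8. Cirrus wins 8–3.
Model W vs Cirrus: Model W preferred on 1 ballot; Cirrus wins 10–1.
Bolt wins every pairwise contest, so Bolt is the Condorcet winner.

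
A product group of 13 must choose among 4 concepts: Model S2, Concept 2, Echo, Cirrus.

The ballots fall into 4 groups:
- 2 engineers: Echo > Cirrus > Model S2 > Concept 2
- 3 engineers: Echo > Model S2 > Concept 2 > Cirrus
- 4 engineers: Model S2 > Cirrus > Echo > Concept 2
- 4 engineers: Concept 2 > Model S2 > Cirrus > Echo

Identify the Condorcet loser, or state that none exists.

none

Pairwise majorities:
Model S2 vs Concept 2: Model S2 preferred on 2+3+4 = 9 ballots; Model S2 wins 9–4.
Model S2 vs Echo: Model S2 preferred on 4+4 = 8 ballots; Model S2 wins 8–5.
Model S2 vs Cirrus: Model S2, 11–2.
Concept 2 vs Echo: Concept 2 is ranked higher on 4 ballots, Echo on 9. Echo wins 9–4.
Concept 2 vs Cirrus: 3+4 = 7 for Concept 2, 6 for Cirrus — Concept 2 by 7–6.
Echo vs Cirrus: Echo preferred on 2+3 = 5 ballots; Cirrus wins 8–5.
Every design wins at least one matchup (Model S2 beats Concept 2; Concept 2 beats Cirrus; Echo beats Concept 2; Cirrus beats Echo), so there is no Condorcet loser.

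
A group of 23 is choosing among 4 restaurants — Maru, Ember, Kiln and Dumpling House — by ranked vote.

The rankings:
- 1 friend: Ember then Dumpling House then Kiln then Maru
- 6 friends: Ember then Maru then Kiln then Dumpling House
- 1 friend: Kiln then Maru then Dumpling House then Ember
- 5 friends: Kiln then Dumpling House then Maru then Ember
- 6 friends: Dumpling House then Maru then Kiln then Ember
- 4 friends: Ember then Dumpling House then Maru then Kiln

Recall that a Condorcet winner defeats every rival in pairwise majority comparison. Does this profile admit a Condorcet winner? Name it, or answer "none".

Check each pair by majority over 23 ballots:
Maru vs Ember: Maru is ranked higher on 1+5+6 = 12 ballots, Ember on 11. Maru wins 12–11.
Maru vs Kiln: Maru wins 16–7.
Maru vs Dumpling House: Maru is ranked higher on 6+1 = 7 ballots, Dumpling House on 16. Dumpling House wins 16–7.
Ember vs Kiln: Kiln wins 12–11.
Ember vs Dumpling House: 1+6+4 = 11 for Ember, 12 for Dumpling House — Dumpling House by 12–11.
Kiln vs Dumpling House: Kiln wins 12–11.
Each restaurant drops at least one matchup (Maru loses to Dumpling House; Ember loses to Maru; Kiln loses to Maru; Dumpling House loses to Kiln); the cycle Maru → Kiln → Dumpling House → Maru rules out a Condorcet winner.

none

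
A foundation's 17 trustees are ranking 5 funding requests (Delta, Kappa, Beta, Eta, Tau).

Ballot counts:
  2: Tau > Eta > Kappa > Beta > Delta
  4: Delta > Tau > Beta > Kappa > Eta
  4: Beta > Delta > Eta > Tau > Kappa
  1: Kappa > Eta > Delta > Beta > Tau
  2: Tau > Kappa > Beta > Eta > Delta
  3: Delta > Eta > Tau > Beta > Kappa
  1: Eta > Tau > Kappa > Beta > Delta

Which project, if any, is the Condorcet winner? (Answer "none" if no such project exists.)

none

Head-to-head results (17 reviewers):
Delta vs Kappa: 11 to 6, Delta.
Delta vs Beta: 4+1+3 = 8 for Delta, 9 for Beta — Beta by 9–8.
Delta vs Eta: Delta preferred on 4+4+3 = 11 ballots; Delta wins 11–6.
Delta vs Tau: 12 to 5, Delta.
Kappa vs Beta: 2+1+2+1 = 6 for Kappa, 11 for Beta — Beta by 11–6.
Kappa vs Eta: 4+1+2 = 7 for Kappa, 10 for Eta — Eta by 10–7.
Kappa vs Tau: Kappa is ranked higher on 1 ballot, Tau on 16. Tau wins 16–1.
Beta vs Eta: Beta preferred on 4+4+2 = 10 ballots; Beta wins 10–7.
Beta vs Tau: 4+1 = 5 for Beta, 12 for Tau — Tau by 12–5.
Eta vs Tau: Eta preferred on 4+1+3+1 = 9 ballots; Eta wins 9–8.
No project is unbeaten: Delta loses to Beta; Kappa loses to Delta; Beta loses to Tau; Eta loses to Delta; Tau loses to Delta. In particular Delta → Tau → Beta → Delta is a majority cycle — no Condorcet winner exists.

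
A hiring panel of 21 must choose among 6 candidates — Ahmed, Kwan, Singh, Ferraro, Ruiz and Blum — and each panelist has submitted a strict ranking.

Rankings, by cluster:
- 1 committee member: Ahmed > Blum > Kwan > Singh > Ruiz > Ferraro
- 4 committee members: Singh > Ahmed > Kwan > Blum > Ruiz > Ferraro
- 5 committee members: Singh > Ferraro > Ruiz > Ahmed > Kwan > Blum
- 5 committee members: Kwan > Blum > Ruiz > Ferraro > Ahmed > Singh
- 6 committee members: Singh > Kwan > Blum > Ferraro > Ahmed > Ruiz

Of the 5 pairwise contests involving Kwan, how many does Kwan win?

Kwan against each rival (21 committee members):
Kwan vs Ahmed: 11 to 10, Kwan.
Kwan vs Singh: 1+5 = 6 for Kwan, 15 for Singh — Singh by 15–6.
Kwan vs Ferraro: Kwan is ranked higher on 1+4+5+6 = 16 ballots, Ferraro on 5. Kwan wins 16–5.
Kwan vs Ruiz: Kwan is ranked higher on 1+4+5+6 = 16 ballots, Ruiz on 5. Kwan wins 16–5.
Kwan vs Blum: 4+5+5+6 = 20 for Kwan, 1 for Blum — Kwan by 20–1.
Kwan beats Ahmed, Ferraro, Ruiz, Blum; loses to Singh — 4 pairwise wins.

4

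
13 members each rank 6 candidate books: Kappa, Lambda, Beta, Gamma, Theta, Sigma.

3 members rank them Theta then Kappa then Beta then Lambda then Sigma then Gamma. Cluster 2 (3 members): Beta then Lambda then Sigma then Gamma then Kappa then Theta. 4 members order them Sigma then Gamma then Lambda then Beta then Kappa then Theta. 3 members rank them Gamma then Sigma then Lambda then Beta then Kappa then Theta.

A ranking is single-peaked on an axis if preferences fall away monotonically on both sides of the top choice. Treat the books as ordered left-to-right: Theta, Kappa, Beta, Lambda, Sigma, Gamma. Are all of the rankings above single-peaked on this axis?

yes

Axis positions: Theta=1, Kappa=2, Beta=3, Lambda=4, Sigma=5, Gamma=6.
Cluster 1 (peak Theta at position 1): ranking walks positions 1-2-3-4-5-6, expanding outward from the peak — single-peaked.
Cluster 2 (peak Beta at position 3): ranking walks positions 3-4-5-6-2-1, expanding outward from the peak — single-peaked.
Cluster 3 (peak Sigma at position 5): ranking walks positions 5-6-4-3-2-1, expanding outward from the peak — single-peaked.
Cluster 4 (peak Gamma at position 6): ranking walks positions 6-5-4-3-2-1, expanding outward from the peak — single-peaked.
Every ranking is single-peaked on this axis.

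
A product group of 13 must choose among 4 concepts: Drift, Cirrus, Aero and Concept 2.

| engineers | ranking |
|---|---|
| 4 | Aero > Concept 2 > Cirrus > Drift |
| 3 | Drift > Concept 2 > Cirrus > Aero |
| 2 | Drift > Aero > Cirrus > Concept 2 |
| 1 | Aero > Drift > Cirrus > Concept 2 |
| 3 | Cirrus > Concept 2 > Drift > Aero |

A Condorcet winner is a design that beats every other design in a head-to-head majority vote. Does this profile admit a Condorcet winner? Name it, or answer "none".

none

Pairwise majorities:
Drift vs Cirrus: Drift is ranked higher on 3+2+1 = 6 ballots, Cirrus on 7. Cirrus wins 7–6.
Drift vs Aero: 3+2+3 = 8 for Drift, 5 for Aero — Drift by 8–5.
Drift vs Concept 2: Drift is ranked higher on 3+2+1 = 6 ballots, Concept 2 on 7. Concept 2 wins 7–6.
Cirrus vs Aero: Cirrus is ranked higher on 3+3 = 6 ballots, Aero on 7. Aero wins 7–6.
Cirrus vs Concept 2: 2+1+3 = 6 for Cirrus, 7 for Concept 2 — Concept 2 by 7–6.
Aero vs Concept 2: Aero preferred on 4+2+1 = 7 ballots; Aero wins 7–6.
Every design loses at least once (Drift loses to Cirrus; Cirrus loses to Aero; Aero loses to Drift; Concept 2 loses to Aero). The majority relation contains the cycle Drift → Aero → Cirrus → Drift, so there is no Condorcet winner.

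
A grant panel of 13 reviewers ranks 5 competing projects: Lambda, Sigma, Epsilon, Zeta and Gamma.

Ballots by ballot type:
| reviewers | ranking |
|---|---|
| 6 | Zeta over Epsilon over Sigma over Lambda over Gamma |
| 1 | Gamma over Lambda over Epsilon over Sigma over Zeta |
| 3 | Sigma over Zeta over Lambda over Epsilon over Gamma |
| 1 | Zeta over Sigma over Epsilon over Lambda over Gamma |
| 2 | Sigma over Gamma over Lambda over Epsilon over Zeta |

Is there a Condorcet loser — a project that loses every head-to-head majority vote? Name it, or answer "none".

Gamma

Pairwise majorities:
Lambda–Sigma: Sigma 12–1.
Lambda vs Epsilon: Epsilon, 7–6.
Lambda–Zeta: Zeta 10–3.
Lambda vs Gamma: 10 to 3, Lambda.
Sigma vs Epsilon: 6 to 7, Epsilon.
Sigma–Zeta: Zeta 7–6.
Sigma–Gamma: Sigma 12–1.
Epsilon vs Zeta: Epsilon is ranked higher on 1+2 = 3 ballots, Zeta on 10. Zeta wins 10–3.
Epsilon vs Gamma: 10 to 3, Epsilon.
Zeta vs Gamma: Zeta wins 10–3.
Gamma is beaten in every head-to-head and is the Condorcet loser.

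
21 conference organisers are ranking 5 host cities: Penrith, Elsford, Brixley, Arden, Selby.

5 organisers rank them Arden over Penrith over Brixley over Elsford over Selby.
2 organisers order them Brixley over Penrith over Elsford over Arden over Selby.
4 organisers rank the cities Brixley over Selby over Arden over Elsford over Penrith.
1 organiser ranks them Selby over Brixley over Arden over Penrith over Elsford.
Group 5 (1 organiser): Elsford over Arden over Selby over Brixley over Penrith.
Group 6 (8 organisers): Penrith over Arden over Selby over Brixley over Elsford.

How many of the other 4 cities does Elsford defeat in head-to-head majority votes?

Elsford against each rival (21 organisers):
Elsford–Penrith: Penrith 16–5.
Elsford–Brixley: Brixley 20–1.
Elsford vs Arden: Arden, 18–3.
Elsford vs Selby: 5+2+1 = 8 for Elsford, 13 for Selby — Selby by 13–8.
Elsford beats no one; loses to Penrith, Brixley, Arden, Selby — 0 pairwise wins.

0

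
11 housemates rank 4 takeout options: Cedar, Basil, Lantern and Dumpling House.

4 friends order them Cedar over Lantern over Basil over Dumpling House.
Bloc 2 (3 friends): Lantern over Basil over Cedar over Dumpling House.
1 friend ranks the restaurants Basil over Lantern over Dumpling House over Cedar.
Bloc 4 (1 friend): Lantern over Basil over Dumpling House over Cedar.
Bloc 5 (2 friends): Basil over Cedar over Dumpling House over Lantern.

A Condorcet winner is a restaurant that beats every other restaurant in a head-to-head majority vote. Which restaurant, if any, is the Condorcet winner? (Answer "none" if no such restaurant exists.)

none

Check each pair by majority over 11 ballots:
Cedar–Basil: Basil 7–4.
Cedar–Lantern: Cedar 6–5.
Cedar–Dumpling House: Cedar 9–2.
Basil vs Lantern: Lantern, 8–3.
Basil vs Dumpling House: Basil, 11–0.
Lantern–Dumpling House: Lantern 9–2.
Every restaurant loses at least once (Cedar loses to Basil; Basil loses to Lantern; Lantern loses to Cedar; Dumpling House loses to Cedar). The majority relation contains the cycle Cedar beats Lantern beats Basil beats Cedar, so there is no Condorcet winner.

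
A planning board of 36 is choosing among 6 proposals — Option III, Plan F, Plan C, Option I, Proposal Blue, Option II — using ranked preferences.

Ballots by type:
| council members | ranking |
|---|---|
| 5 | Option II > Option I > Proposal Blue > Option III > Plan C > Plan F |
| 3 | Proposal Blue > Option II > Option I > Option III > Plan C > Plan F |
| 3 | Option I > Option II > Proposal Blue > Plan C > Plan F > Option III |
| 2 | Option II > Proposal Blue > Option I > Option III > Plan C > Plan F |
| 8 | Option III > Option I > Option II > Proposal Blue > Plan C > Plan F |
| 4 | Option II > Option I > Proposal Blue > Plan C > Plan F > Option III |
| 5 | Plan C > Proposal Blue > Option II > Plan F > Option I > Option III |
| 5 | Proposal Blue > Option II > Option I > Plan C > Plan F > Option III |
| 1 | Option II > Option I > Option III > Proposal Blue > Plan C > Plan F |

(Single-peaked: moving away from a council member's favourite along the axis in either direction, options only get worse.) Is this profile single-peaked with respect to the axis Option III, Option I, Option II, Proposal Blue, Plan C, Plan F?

Axis positions: Option III=1, Option I=2, Option II=3, Proposal Blue=4, Plan C=5, Plan F=6.
Type 1 (peak Option II at position 3): ranking walks positions 3-2-4-1-5-6, expanding outward from the peak — single-peaked.
Type 2 (peak Proposal Blue at position 4): ranking walks positions 4-3-2-1-5-6, expanding outward from the peak — single-peaked.
Type 3 (peak Option I at position 2): ranking walks positions 2-3-4-5-6-1, expanding outward from the peak — single-peaked.
Type 4 (peak Option II at position 3): ranking walks positions 3-4-2-1-5-6, expanding outward from the peak — single-peaked.
Type 5 (peak Option III at position 1): ranking walks positions 1-2-3-4-5-6, expanding outward from the peak — single-peaked.
Type 6 (peak Option II at position 3): ranking walks positions 3-2-4-5-6-1, expanding outward from the peak — single-peaked.
Type 7 (peak Plan C at position 5): ranking walks positions 5-4-3-6-2-1, expanding outward from the peak — single-peaked.
Type 8 (peak Proposal Blue at position 4): ranking walks positions 4-3-2-5-6-1, expanding outward from the peak — single-peaked.
Type 9 (peak Option II at position 3): ranking walks positions 3-2-1-4-5-6, expanding outward from the peak — single-peaked.
Every ranking is single-peaked on this axis.

yes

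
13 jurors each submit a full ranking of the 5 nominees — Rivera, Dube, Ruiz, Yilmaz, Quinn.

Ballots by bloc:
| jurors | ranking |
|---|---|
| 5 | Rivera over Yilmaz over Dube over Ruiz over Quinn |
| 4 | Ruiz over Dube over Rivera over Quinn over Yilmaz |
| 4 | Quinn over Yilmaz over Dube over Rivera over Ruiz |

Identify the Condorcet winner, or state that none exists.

Head-to-head results (13 jurors):
Rivera vs Dube: 5 for Rivera, 8 for Dube — Dube by 8–5.
Rivera vs Ruiz: Rivera is ranked higher on 5+4 = 9 ballots, Ruiz on 4. Rivera wins 9–4.
Rivera vs Yilmaz: 5+4 = 9 for Rivera, 4 for Yilmaz — Rivera by 9–4.
Rivera vs Quinn: 9 to 4, Rivera.
Dube vs Ruiz: 5+4 = 9 for Dube, 4 for Ruiz — Dube by 9–4.
Dube vs Yilmaz: 4 to 9, Yilmaz.
Dube vs Quinn: Dube is ranked higher on 5+4 = 9 ballots, Quinn on 4. Dube wins 9–4.
Ruiz vs Yilmaz: Ruiz is ranked higher on 4 ballots, Yilmaz on 9. Yilmaz wins 9–4.
Ruiz vs Quinn: Ruiz is ranked higher on 5+4 = 9 ballots, Quinn on 4. Ruiz wins 9–4.
Yilmaz vs Quinn: 5 for Yilmaz, 8 for Quinn — Quinn by 8–5.
Every nominee loses at least once (Rivera loses to Dube; Dube loses to Yilmaz; Ruiz loses to Rivera; Yilmaz loses to Rivera; Quinn loses to Rivera). The majority relation contains the cycle Rivera beats Yilmaz beats Dube beats Rivera, so there is no Condorcet winner.

none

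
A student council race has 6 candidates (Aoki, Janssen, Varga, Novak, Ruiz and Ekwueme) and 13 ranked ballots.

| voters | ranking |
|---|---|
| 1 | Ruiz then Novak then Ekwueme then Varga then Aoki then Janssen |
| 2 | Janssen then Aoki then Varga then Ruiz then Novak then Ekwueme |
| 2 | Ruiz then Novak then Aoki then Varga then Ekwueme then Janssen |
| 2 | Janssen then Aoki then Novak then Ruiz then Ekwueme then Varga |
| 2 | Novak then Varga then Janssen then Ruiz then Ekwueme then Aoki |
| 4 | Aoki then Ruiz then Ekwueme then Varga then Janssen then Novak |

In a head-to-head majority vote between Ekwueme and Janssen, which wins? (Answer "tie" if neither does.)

Ekwueme

Ballots ranking Ekwueme above Janssen: 1 + 2 + 4 = 7.
Ballots ranking Janssen above Ekwueme: 13 − 7 = 6.
Ekwueme wins the head-to-head 7–6.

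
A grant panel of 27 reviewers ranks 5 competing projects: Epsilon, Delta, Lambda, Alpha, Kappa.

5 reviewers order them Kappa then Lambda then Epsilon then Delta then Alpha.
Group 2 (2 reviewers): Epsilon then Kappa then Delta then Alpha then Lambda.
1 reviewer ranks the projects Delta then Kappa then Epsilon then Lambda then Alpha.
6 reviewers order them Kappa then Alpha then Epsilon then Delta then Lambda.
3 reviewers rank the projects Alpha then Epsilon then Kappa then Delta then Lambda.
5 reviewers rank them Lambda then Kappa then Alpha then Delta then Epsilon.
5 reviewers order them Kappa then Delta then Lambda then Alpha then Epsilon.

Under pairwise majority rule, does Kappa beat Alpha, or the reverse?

Ballots ranking Kappa above Alpha: 5 + 2 + 1 + 6 + 5 + 5 = 24.
Ballots ranking Alpha above Kappa: 27 − 24 = 3.
Kappa wins the head-to-head 24–3.

Kappa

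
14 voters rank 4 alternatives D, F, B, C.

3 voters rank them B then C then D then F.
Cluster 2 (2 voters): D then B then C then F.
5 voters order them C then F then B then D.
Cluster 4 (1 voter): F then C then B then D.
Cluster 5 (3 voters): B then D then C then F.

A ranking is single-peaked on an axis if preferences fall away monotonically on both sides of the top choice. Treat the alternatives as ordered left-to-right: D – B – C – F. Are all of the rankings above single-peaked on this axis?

Axis positions: D=1, B=2, C=3, F=4.
Cluster 1 (peak B at position 2): ranking walks positions 2-3-1-4, expanding outward from the peak — single-peaked.
Cluster 2 (peak D at position 1): ranking walks positions 1-2-3-4, expanding outward from the peak — single-peaked.
Cluster 3 (peak C at position 3): ranking walks positions 3-4-2-1, expanding outward from the peak — single-peaked.
Cluster 4 (peak F at position 4): ranking walks positions 4-3-2-1, expanding outward from the peak — single-peaked.
Cluster 5 (peak B at position 2): ranking walks positions 2-1-3-4, expanding outward from the peak — single-peaked.
Every ranking is single-peaked on this axis.

yes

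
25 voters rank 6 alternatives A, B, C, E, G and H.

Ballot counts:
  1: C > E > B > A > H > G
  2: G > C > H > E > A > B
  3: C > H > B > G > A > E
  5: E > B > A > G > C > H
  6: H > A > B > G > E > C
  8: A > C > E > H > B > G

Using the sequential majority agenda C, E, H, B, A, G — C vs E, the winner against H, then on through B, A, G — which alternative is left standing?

A

Round 1: C vs E — 14–11, C advances.
Round 2: C vs H — 19–6, C advances.
Round 3: C vs B — 14–11, C advances.
Round 4: C vs A — 6–19, A advances.
Round 5: A vs G — 20–5, A advances.
A survives the agenda.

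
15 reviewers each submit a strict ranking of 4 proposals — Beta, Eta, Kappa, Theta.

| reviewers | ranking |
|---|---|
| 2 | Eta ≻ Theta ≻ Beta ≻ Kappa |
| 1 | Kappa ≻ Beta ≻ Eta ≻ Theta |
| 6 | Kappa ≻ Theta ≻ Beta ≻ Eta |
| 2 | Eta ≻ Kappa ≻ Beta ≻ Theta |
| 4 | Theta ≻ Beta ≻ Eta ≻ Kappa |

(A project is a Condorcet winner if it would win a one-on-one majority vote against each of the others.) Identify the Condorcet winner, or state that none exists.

Head-to-head results (15 reviewers):
Beta–Eta: Beta 11–4.
Beta–Kappa: Kappa 9–6.
Beta vs Theta: Theta, 12–3.
Eta vs Kappa: Eta preferred on 2+2+4 = 8 ballots; Eta wins 8–7.
Eta vs Theta: Theta wins 10–5.
Kappa vs Theta: Kappa preferred on 1+6+2 = 9 ballots; Kappa wins 9–6.
No project is unbeaten: Beta loses to Kappa; Eta loses to Beta; Kappa loses to Eta; Theta loses to Kappa. In particular Beta → Eta → Kappa → Beta is a majority cycle — no Condorcet winner exists.

none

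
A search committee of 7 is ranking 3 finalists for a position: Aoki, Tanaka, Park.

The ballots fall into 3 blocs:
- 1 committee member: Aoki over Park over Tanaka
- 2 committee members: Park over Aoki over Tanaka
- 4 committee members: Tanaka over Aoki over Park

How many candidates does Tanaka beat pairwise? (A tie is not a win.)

2

Tanaka against each rival (7 committee members):
Tanaka vs Aoki: Tanaka wins 4–3.
Tanaka vs Park: Tanaka is ranked higher on 4 ballots, Park on 3. Tanaka wins 4–3.
Tanaka beats Aoki, Park — 2 pairwise wins.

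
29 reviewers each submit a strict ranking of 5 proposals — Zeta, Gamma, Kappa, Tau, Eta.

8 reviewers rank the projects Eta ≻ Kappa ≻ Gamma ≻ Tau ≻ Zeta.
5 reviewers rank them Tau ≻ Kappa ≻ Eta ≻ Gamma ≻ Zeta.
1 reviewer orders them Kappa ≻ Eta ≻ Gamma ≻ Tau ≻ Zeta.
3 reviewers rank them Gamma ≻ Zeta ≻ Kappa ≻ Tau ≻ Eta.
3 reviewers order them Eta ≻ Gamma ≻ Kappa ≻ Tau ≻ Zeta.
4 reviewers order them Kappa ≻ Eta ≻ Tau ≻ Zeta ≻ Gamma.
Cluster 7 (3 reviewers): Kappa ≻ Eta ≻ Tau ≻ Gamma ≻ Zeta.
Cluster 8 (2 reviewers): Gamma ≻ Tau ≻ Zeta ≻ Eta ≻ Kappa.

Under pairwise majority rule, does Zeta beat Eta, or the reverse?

Ballots ranking Zeta above Eta: 3 + 2 = 5.
Ballots ranking Eta above Zeta: 29 − 5 = 24.
Eta wins the head-to-head 24–5.

Eta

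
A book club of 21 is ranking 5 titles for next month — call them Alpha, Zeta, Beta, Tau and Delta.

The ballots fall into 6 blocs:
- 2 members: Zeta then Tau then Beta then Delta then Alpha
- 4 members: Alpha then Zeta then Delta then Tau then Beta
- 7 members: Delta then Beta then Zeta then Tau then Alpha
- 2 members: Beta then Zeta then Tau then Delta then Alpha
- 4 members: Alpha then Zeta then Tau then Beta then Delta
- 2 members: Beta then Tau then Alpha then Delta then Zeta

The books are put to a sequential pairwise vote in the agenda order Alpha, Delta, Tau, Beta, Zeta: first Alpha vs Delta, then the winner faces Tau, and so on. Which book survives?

Zeta

Round 1: Alpha vs Delta — 10–11, Delta advances.
Round 2: Delta vs Tau — 11–10, Delta advances.
Round 3: Delta vs Beta — 11–10, Delta advances.
Round 4: Delta vs Zeta — 9–12, Zeta advances.
Zeta survives the agenda.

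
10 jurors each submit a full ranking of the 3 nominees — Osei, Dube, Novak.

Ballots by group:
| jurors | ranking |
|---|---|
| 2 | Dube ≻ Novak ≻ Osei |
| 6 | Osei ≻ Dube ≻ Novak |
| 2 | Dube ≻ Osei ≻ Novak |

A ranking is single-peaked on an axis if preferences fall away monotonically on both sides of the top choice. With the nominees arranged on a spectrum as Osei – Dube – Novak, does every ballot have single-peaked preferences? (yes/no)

yes

Axis positions: Osei=1, Dube=2, Novak=3.
Group 1 (peak Dube at position 2): ranking walks positions 2-3-1, expanding outward from the peak — single-peaked.
Group 2 (peak Osei at position 1): ranking walks positions 1-2-3, expanding outward from the peak — single-peaked.
Group 3 (peak Dube at position 2): ranking walks positions 2-1-3, expanding outward from the peak — single-peaked.
Every ranking is single-peaked on this axis.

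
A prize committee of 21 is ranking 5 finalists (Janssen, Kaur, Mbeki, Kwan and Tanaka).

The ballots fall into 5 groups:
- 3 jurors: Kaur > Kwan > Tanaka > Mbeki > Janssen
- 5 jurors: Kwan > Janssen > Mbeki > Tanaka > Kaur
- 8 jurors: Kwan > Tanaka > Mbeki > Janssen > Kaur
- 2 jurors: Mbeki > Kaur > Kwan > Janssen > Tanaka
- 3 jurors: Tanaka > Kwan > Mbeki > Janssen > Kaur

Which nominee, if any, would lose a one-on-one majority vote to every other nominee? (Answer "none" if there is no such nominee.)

Head-to-head results (21 jurors):
Janssen vs Kaur: Janssen, 16–5.
Janssen vs Mbeki: 5 to 16, Mbeki.
Janssen vs Kwan: Janssen is ranked higher on 0 ballots, Kwan on 21. Kwan wins 21–0.
Janssen vs Tanaka: Janssen is ranked higher on 5+2 = 7 ballots, Tanaka on 14. Tanaka wins 14–7.
Kaur vs Mbeki: Kaur is ranked higher on 3 ballots, Mbeki on 18. Mbeki wins 18–3.
Kaur vs Kwan: Kwan, 16–5.
Kaur–Tanaka: Tanaka 16–5.
Mbeki vs Kwan: Kwan wins 19–2.
Mbeki vs Tanaka: Mbeki is ranked higher on 5+2 = 7 ballots, Tanaka on 14. Tanaka wins 14–7.
Kwan vs Tanaka: Kwan preferred on 3+5+8+2 = 18 ballots; Kwan wins 18–3.
Only Kaur has no wins; Kaur is the Condorcet loser.

Kaur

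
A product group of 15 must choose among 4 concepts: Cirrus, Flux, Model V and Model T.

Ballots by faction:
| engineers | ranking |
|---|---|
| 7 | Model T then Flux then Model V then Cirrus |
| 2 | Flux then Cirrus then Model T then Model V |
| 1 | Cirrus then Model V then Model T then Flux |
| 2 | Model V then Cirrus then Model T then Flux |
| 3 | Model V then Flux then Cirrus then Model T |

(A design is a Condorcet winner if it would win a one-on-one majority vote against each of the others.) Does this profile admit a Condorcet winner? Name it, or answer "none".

Check each pair by majority over 15 ballots:
Cirrus vs Flux: Flux wins 12–3.
Cirrus vs Model V: Cirrus preferred on 2+1 = 3 ballots; Model V wins 12–3.
Cirrus vs Model T: Cirrus is ranked higher on 2+1+2+3 = 8 ballots, Model T on 7. Cirrus wins 8–7.
Flux vs Model V: Flux preferred on 7+2 = 9 ballots; Flux wins 9–6.
Flux vs Model T: Model T, 10–5.
Model V vs Model T: Model T, 9–6.
No design is unbeaten: Cirrus loses to Flux; Flux loses to Model T; Model V loses to Flux; Model T loses to Cirrus. In particular Cirrus → Model T → Flux → Cirrus is a majority cycle — no Condorcet winner exists.

none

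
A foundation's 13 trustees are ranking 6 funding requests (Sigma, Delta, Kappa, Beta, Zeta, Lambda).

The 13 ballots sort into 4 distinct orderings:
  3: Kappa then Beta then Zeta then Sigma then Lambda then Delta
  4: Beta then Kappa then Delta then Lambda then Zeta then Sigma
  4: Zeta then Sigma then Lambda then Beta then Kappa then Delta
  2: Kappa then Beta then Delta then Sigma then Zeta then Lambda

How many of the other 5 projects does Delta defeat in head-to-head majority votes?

Delta against each rival (13 reviewers):
Delta vs Sigma: Sigma, 7–6.
Delta vs Kappa: 0 to 13, Kappa.
Delta vs Beta: Beta, 13–0.
Delta vs Zeta: Delta is ranked higher on 4+2 = 6 ballots, Zeta on 7. Zeta wins 7–6.
Delta vs Lambda: Delta is ranked higher on 4+2 = 6 ballots, Lambda on 7. Lambda wins 7–6.
Delta beats no one; loses to Sigma, Kappa, Beta, Zeta, Lambda — 0 pairwise wins.

0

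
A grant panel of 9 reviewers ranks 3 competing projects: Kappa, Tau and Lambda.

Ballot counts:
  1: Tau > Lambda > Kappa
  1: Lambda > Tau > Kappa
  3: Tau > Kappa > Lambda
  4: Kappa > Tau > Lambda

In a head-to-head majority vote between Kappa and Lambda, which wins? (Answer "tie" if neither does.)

Kappa

Ballots ranking Kappa above Lambda: 3 + 4 = 7.
Ballots ranking Lambda above Kappa: 9 − 7 = 2.
Kappa wins the head-to-head 7–2.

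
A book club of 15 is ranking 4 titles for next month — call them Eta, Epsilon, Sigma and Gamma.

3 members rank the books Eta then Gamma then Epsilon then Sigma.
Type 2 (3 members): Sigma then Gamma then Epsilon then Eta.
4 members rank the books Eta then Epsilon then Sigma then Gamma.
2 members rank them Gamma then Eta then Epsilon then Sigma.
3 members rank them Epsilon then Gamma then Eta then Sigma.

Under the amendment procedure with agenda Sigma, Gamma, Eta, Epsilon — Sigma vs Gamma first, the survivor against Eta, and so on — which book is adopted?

Round 1: Sigma vs Gamma — 7–8, Gamma advances.
Round 2: Gamma vs Eta — 8–7, Gamma advances.
Round 3: Gamma vs Epsilon — 8–7, Gamma advances.
The agenda winner is Gamma.

Gamma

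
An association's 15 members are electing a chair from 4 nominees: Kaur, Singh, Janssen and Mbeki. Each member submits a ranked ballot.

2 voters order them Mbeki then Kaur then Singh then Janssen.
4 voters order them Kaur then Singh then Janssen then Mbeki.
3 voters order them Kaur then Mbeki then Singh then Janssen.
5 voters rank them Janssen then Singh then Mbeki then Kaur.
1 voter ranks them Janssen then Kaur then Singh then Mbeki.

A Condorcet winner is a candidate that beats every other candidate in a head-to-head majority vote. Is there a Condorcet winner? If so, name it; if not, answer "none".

Kaur

Pairwise majorities:
Kaur vs Singh: Kaur wins 10–5.
Kaur–Janssen: Kaur 9–6.
Kaur vs Mbeki: Kaur, 8–7.
Singh vs Janssen: Singh wins 9–6.
Singh vs Mbeki: Singh wins 10–5.
Janssen vs Mbeki: Janssen, 10–5.
Kaur wins every pairwise contest, so Kaur is the Condorcet winner.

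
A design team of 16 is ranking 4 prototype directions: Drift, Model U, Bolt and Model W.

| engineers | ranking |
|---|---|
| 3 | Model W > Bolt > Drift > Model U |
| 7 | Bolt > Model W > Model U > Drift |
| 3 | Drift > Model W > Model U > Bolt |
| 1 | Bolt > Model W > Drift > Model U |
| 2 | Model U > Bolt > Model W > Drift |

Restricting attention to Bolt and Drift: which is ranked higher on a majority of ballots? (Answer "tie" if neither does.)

Bolt

Ballots ranking Bolt above Drift: 3 + 7 + 1 + 2 = 13.
Ballots ranking Drift above Bolt: 16 − 13 = 3.
Bolt wins the head-to-head 13–3.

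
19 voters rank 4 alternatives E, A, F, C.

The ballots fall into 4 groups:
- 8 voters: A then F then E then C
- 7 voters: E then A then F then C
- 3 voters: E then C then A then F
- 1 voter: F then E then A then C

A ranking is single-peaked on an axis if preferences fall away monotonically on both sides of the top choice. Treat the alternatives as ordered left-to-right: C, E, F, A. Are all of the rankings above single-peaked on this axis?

Axis positions: C=1, E=2, F=3, A=4.
Group 1 (peak A at position 4): ranking walks positions 4-3-2-1, expanding outward from the peak — single-peaked.
Group 2: ranking walks positions 2-4-3-1; A is ranked above F even though F lies between A and the peak E on the axis — preferences dip and rise again. Not single-peaked.
Group 3: ranking walks positions 2-1-4-3; A is ranked above F even though F lies between A and the peak E on the axis — preferences dip and rise again. Not single-peaked.
Group 4 (peak F at position 3): ranking walks positions 3-2-4-1, expanding outward from the peak — single-peaked.
Group 2 violates single-peakedness, so the profile is not single-peaked on this axis.

no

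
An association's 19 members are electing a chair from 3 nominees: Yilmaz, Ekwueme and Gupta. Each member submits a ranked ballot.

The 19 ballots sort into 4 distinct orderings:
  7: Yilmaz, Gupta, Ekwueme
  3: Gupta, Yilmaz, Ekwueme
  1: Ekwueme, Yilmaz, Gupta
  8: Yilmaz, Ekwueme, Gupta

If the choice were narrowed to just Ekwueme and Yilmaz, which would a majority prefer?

Ballots ranking Ekwueme above Yilmaz: 1.
Ballots ranking Yilmaz above Ekwueme: 19 − 1 = 18.
Yilmaz wins the head-to-head 18–1.

Yilmaz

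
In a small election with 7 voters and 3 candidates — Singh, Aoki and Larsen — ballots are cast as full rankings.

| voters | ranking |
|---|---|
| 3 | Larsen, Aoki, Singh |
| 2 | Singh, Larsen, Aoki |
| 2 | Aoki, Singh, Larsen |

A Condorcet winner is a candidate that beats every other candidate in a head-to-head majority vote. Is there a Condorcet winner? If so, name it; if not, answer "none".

none

Pairwise majorities:
Singh vs Aoki: Singh is ranked higher on 2 ballots, Aoki on 5. Aoki wins 5–2.
Singh vs Larsen: Singh preferred on 2+2 = 4 ballots; Singh wins 4–3.
Aoki vs Larsen: 2 to 5, Larsen.
Each candidate drops at least one matchup (Singh loses to Aoki; Aoki loses to Larsen; Larsen loses to Singh); the cycle Singh beats Larsen beats Aoki beats Singh rules out a Condorcet winner.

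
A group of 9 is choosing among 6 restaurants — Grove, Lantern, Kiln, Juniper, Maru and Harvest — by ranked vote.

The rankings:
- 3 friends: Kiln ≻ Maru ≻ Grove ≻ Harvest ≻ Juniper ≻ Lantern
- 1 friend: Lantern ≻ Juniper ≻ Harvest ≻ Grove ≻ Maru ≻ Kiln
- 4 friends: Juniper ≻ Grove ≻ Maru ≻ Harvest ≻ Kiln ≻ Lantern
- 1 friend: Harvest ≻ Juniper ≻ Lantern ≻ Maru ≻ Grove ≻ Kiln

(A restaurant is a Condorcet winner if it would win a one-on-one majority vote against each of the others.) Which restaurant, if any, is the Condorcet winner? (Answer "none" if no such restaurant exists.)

Juniper

Head-to-head results (9 friends):
Grove vs Lantern: Grove wins 7–2.
Grove vs Kiln: Grove wins 6–3.
Grove vs Juniper: Juniper wins 6–3.
Grove vs Maru: Grove wins 5–4.
Grove vs Harvest: Grove wins 7–2.
Lantern vs Kiln: Kiln wins 7–2.
Lantern–Juniper: Juniper 8–1.
Lantern vs Maru: Maru wins 7–2.
Lantern–Harvest: Harvest 8–1.
Kiln–Juniper: Juniper 6–3.
Kiln–Maru: Maru 6–3.
Kiln vs Harvest: Harvest, 6–3.
Juniper–Maru: Juniper 6–3.
Juniper vs Harvest: Juniper wins 5–4.
Maru–Harvest: Maru 7–2.
Juniper wins every pairwise contest, so Juniper is the Condorcet winner.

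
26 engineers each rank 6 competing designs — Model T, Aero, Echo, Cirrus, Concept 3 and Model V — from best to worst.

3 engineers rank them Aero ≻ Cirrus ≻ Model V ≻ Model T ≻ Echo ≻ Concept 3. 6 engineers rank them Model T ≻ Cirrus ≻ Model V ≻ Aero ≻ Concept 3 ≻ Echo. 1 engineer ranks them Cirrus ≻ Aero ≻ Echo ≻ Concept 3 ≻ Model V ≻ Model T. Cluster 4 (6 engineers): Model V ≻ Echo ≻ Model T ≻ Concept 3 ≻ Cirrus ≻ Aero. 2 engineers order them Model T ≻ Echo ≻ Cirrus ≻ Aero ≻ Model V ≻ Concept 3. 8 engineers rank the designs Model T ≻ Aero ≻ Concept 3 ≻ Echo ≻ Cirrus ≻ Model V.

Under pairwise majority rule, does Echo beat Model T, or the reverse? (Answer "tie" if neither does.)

Model T

Ballots ranking Echo above Model T: 1 + 6 = 7.
Ballots ranking Model T above Echo: 26 − 7 = 19.
Model T wins the head-to-head 19–7.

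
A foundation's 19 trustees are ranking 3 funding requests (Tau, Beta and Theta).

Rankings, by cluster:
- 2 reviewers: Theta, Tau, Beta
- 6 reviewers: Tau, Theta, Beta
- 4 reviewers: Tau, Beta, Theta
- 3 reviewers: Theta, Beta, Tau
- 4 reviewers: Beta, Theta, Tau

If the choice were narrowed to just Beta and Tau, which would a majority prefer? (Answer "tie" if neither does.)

Ballots ranking Beta above Tau: 3 + 4 = 7.
Ballots ranking Tau above Beta: 19 − 7 = 12.
Tau wins the head-to-head 12–7.

Tau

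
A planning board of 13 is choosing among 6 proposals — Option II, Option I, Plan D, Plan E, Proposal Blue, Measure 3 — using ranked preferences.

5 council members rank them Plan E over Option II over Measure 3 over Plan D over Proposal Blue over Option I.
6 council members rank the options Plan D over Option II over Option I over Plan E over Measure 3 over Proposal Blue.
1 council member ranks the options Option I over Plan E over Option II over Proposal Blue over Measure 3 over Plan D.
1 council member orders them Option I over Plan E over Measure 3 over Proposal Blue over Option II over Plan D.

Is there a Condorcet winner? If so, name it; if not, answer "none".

Head-to-head results (13 council members):
Option II–Option I: Option II 11–2.
Option II vs Plan D: Option II, 7–6.
Option II–Plan E: Plan E 7–6.
Option II vs Proposal Blue: Option II, 12–1.
Option II–Measure 3: Option II 12–1.
Option I vs Plan D: Plan D wins 11–2.
Option I vs Plan E: Option I is ranked higher on 6+1+1 = 8 ballots, Plan E on 5. Option I wins 8–5.
Option I vs Proposal Blue: 8 to 5, Option I.
Option I vs Measure 3: Option I is ranked higher on 6+1+1 = 8 ballots, Measure 3 on 5. Option I wins 8–5.
Plan D vs Plan E: 6 for Plan D, 7 for Plan E — Plan E by 7–6.
Plan D vs Proposal Blue: 5+6 = 11 for Plan D, 2 for Proposal Blue — Plan D by 11–2.
Plan D vs Measure 3: 6 for Plan D, 7 for Measure 3 — Measure 3 by 7–6.
Plan E vs Proposal Blue: 13 to 0, Plan E.
Plan E vs Measure 3: 5+6+1+1 = 13 for Plan E, 0 for Measure 3 — Plan E by 13–0.
Proposal Blue vs Measure 3: Proposal Blue is ranked higher on 1 ballot, Measure 3 on 12. Measure 3 wins 12–1.
No option is unbeaten: Option II loses to Plan E; Option I loses to Option II; Plan D loses to Option II; Plan E loses to Option I; Proposal Blue loses to Option II; Measure 3 loses to Option II. In particular Option II > Option I > Plan E > Option II is a majority cycle — no Condorcet winner exists.

none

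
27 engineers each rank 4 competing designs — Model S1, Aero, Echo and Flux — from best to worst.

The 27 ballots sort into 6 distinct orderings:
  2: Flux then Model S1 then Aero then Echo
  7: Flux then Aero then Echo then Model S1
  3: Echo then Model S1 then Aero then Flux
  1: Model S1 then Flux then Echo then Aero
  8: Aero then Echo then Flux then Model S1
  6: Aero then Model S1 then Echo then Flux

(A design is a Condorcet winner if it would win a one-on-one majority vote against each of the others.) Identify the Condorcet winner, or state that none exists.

Aero

Head-to-head results (27 engineers):
Model S1 vs Aero: Model S1 is ranked higher on 2+3+1 = 6 ballots, Aero on 21. Aero wins 21–6.
Model S1 vs Echo: 9 to 18, Echo.
Model S1 vs Flux: Model S1 preferred on 3+1+6 = 10 ballots; Flux wins 17–10.
Aero vs Echo: Aero preferred on 2+7+8+6 = 23 ballots; Aero wins 23–4.
Aero vs Flux: 17 to 10, Aero.
Echo vs Flux: Echo is ranked higher on 3+8+6 = 17 ballots, Flux on 10. Echo wins 17–10.
Aero defeats every rival head-to-head and is the Condorcet winner.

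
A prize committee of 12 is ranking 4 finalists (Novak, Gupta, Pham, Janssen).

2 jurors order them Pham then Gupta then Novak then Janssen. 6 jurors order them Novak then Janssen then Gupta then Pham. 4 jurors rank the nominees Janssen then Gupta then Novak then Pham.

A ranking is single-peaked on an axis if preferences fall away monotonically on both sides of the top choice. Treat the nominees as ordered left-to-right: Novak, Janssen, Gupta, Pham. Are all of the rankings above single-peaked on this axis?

Axis positions: Novak=1, Janssen=2, Gupta=3, Pham=4.
Faction 1: ranking walks positions 4-3-1-2; Novak is ranked above Janssen even though Janssen lies between Novak and the peak Pham on the axis — preferences dip and rise again. Not single-peaked.
Faction 2 (peak Novak at position 1): ranking walks positions 1-2-3-4, expanding outward from the peak — single-peaked.
Faction 3 (peak Janssen at position 2): ranking walks positions 2-3-1-4, expanding outward from the peak — single-peaked.
Faction 1 violates single-peakedness, so the profile is not single-peaked on this axis.

no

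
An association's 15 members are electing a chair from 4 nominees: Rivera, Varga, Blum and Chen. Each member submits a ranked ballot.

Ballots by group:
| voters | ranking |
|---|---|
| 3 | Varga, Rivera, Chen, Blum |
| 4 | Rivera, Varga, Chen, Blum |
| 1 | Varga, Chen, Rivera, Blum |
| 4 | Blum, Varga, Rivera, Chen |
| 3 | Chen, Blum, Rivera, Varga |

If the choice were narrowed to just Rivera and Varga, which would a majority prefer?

Varga

Ballots ranking Rivera above Varga: 4 + 3 = 7.
Ballots ranking Varga above Rivera: 15 − 7 = 8.
Varga wins the head-to-head 8–7.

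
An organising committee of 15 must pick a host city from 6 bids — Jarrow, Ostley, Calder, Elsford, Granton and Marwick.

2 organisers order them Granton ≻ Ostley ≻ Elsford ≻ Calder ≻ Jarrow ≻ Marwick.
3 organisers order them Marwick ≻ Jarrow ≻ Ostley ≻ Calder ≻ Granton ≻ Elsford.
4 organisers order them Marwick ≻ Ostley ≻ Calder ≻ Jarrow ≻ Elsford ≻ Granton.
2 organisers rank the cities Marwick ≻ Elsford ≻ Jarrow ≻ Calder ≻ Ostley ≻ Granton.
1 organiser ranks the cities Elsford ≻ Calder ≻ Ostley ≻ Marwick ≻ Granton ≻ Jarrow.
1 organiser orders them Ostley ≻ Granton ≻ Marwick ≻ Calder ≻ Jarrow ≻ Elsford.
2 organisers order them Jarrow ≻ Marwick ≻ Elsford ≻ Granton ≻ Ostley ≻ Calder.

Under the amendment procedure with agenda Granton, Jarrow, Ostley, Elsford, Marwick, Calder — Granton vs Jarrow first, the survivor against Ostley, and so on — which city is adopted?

Round 1: Granton vs Jarrow — 4–11, Jarrow advances.
Round 2: Jarrow vs Ostley — 7–8, Ostley advances.
Round 3: Ostley vs Elsford — 10–5, Ostley advances.
Round 4: Ostley vs Marwick — 4–11, Marwick advances.
Round 5: Marwick vs Calder — 12–3, Marwick advances.
The agenda winner is Marwick.

Marwick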